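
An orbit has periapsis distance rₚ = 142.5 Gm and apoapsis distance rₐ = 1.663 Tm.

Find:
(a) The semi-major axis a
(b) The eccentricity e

Convert to SI: rₚ = 142.5 Gm = 1.425e+11 m; rₐ = 1.663 Tm = 1.663e+12 m.
(a) a = (rₚ + rₐ) / 2 = (1.425e+11 + 1.663e+12) / 2 ≈ 9.028e+11 m = 902.8 Gm.
(b) e = (rₐ − rₚ) / (rₐ + rₚ) = (1.663e+12 − 1.425e+11) / (1.663e+12 + 1.425e+11) ≈ 0.8421.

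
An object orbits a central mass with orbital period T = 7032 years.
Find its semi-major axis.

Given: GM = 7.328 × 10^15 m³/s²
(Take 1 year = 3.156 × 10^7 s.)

Convert to SI: T = 7032 years = 2.2193e+11 s.
Invert Kepler's third law: a = (GM · T² / (4π²))^(1/3).
Substituting T = 2.2193e+11 s and GM = 7.328e+15 m³/s²:
a = (7.328e+15 · (2.2193e+11)² / (4π²))^(1/3) m
a ≈ 2.091e+12 m = 2.091 Tm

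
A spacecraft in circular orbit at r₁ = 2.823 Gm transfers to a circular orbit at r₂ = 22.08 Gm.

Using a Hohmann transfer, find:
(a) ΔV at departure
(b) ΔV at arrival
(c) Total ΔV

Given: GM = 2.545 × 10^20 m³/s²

Convert to SI: r₁ = 2.823 Gm = 2.823e+09 m; r₂ = 22.08 Gm = 2.208e+10 m.
Transfer semi-major axis: a_t = (r₁ + r₂)/2 = (2.823e+09 + 2.208e+10)/2 = 1.24515e+10 m.
Circular speeds: v₁ = √(GM/r₁) = 300254 m/s, v₂ = √(GM/r₂) = 107360 m/s.
Transfer speeds (vis-viva v² = GM(2/r − 1/a_t)): v₁ᵗ = 399832 m/s, v₂ᵗ = 51119.8 m/s.
(a) ΔV₁ = |v₁ᵗ − v₁| ≈ 9.958e+04 m/s = 99.58 km/s.
(b) ΔV₂ = |v₂ − v₂ᵗ| ≈ 5.624e+04 m/s = 56.24 km/s.
(c) ΔV_total = ΔV₁ + ΔV₂ ≈ 1.558e+05 m/s = 155.8 km/s.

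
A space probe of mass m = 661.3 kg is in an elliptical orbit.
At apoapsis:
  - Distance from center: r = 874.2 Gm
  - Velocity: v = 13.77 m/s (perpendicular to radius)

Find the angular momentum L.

Convert to SI: r = 874.2 Gm = 8.742e+11 m.
Since v is perpendicular to r, L = m · v · r.
L = 661.3 · 13.77 · 8.742e+11 kg·m²/s ≈ 7.961e+15 kg·m²/s.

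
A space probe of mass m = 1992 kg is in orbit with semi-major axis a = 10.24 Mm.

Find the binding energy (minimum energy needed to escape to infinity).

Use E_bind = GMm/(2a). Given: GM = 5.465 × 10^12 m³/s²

Convert to SI: a = 10.24 Mm = 1.024e+07 m.
Total orbital energy is E = −GMm/(2a); binding energy is E_bind = −E = GMm/(2a).
E_bind = 5.465e+12 · 1992 / (2 · 1.024e+07) J ≈ 5.316e+08 J = 531.6 MJ.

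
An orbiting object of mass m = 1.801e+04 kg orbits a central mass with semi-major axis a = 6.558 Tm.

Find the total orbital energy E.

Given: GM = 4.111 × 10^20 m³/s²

Convert to SI: a = 6.558 Tm = 6.558e+12 m.
E = −GMm / (2a).
E = −4.111e+20 · 1.801e+04 / (2 · 6.558e+12) J ≈ -5.645e+11 J = -564.5 GJ.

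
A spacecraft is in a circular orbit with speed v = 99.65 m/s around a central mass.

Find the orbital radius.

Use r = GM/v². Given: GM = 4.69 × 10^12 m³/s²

For a circular orbit, v² = GM / r, so r = GM / v².
r = 4.69e+12 / (99.65)² m ≈ 4.723e+08 m = 4.723 × 10^8 m.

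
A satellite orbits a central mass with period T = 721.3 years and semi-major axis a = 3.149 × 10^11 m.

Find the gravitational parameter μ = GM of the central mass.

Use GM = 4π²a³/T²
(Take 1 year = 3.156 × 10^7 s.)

Convert to SI: T = 721.3 years = 2.27642e+10 s.
GM = 4π² · a³ / T².
GM = 4π² · (3.149e+11)³ / (2.27642e+10)² m³/s² ≈ 2.379e+15 m³/s² = 2.379 × 10^15 m³/s².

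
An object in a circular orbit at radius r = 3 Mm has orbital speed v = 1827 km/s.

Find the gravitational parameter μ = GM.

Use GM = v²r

Convert to SI: r = 3 Mm = 3e+06 m; v = 1827 km/s = 1.827e+06 m/s.
For a circular orbit v² = GM/r, so GM = v² · r.
GM = (1.827e+06)² · 3e+06 m³/s² ≈ 1.001e+19 m³/s² = 1.001 × 10^19 m³/s².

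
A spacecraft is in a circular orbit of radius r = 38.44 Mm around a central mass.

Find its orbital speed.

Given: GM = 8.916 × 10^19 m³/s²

Convert to SI: r = 38.44 Mm = 3.844e+07 m.
For a circular orbit, gravity supplies the centripetal force, so v = √(GM / r).
v = √(8.916e+19 / 3.844e+07) m/s ≈ 1.523e+06 m/s = 1523 km/s.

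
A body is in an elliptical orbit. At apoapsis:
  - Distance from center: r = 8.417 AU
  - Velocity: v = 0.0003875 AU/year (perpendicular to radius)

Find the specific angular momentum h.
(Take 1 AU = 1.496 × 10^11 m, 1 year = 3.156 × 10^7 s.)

Convert to SI: r = 8.417 AU = 1.25918e+12 m; v = 0.0003875 AU/year = 1.83682 m/s.
With v perpendicular to r, h = r · v.
h = 1.25918e+12 · 1.83682 m²/s ≈ 2.313e+12 m²/s.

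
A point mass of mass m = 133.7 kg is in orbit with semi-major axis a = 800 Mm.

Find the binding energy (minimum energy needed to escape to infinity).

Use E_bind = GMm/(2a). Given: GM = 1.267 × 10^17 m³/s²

Convert to SI: a = 800 Mm = 8e+08 m.
Total orbital energy is E = −GMm/(2a); binding energy is E_bind = −E = GMm/(2a).
E_bind = 1.267e+17 · 133.7 / (2 · 8e+08) J ≈ 1.059e+10 J = 10.59 GJ.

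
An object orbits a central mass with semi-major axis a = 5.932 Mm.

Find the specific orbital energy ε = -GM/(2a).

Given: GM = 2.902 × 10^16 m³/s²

Convert to SI: a = 5.932 Mm = 5.932e+06 m.
ε = −GM / (2a).
ε = −2.902e+16 / (2 · 5.932e+06) J/kg ≈ -2.446e+09 J/kg = -2.446 GJ/kg.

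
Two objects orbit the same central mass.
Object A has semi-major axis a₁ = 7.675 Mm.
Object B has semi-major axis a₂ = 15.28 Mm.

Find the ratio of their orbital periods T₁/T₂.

Convert to SI: a₁ = 7.675 Mm = 7.675e+06 m; a₂ = 15.28 Mm = 1.528e+07 m.
From Kepler's third law, (T₁/T₂)² = (a₁/a₂)³, so T₁/T₂ = (a₁/a₂)^(3/2).
a₁/a₂ = 7.675e+06 / 1.528e+07 = 0.502291.
T₁/T₂ = (0.502291)^(3/2) ≈ 0.356.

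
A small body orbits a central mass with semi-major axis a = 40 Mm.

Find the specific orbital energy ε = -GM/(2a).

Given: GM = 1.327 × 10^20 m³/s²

Convert to SI: a = 40 Mm = 4e+07 m.
ε = −GM / (2a).
ε = −1.327e+20 / (2 · 4e+07) J/kg ≈ -1.659e+12 J/kg = -1659 GJ/kg.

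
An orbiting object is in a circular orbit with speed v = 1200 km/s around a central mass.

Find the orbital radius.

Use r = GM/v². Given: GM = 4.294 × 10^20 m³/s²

Convert to SI: v = 1200 km/s = 1.2e+06 m/s.
For a circular orbit, v² = GM / r, so r = GM / v².
r = 4.294e+20 / (1.2e+06)² m ≈ 2.982e+08 m = 2.982 × 10^8 m.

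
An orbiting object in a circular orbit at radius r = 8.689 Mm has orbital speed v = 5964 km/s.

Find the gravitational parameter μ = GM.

Convert to SI: r = 8.689 Mm = 8.689e+06 m; v = 5964 km/s = 5.964e+06 m/s.
For a circular orbit v² = GM/r, so GM = v² · r.
GM = (5.964e+06)² · 8.689e+06 m³/s² ≈ 3.091e+20 m³/s² = 3.091 × 10^20 m³/s².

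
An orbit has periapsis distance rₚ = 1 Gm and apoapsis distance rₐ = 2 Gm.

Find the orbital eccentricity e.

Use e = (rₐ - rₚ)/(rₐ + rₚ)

Convert to SI: rₚ = 1 Gm = 1e+09 m; rₐ = 2 Gm = 2e+09 m.
e = (rₐ − rₚ) / (rₐ + rₚ).
e = (2e+09 − 1e+09) / (2e+09 + 1e+09) = 1e+09 / 3e+09 ≈ 0.3333.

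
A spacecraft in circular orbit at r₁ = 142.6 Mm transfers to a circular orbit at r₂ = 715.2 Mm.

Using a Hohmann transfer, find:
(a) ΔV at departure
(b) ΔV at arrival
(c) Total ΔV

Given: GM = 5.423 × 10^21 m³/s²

Convert to SI: r₁ = 142.6 Mm = 1.426e+08 m; r₂ = 715.2 Mm = 7.152e+08 m.
Transfer semi-major axis: a_t = (r₁ + r₂)/2 = (1.426e+08 + 7.152e+08)/2 = 4.289e+08 m.
Circular speeds: v₁ = √(GM/r₁) = 6.1668e+06 m/s, v₂ = √(GM/r₂) = 2.75363e+06 m/s.
Transfer speeds (vis-viva v² = GM(2/r − 1/a_t)): v₁ᵗ = 7.96335e+06 m/s, v₂ᵗ = 1.58777e+06 m/s.
(a) ΔV₁ = |v₁ᵗ − v₁| ≈ 1.797e+06 m/s = 1797 km/s.
(b) ΔV₂ = |v₂ − v₂ᵗ| ≈ 1.166e+06 m/s = 1166 km/s.
(c) ΔV_total = ΔV₁ + ΔV₂ ≈ 2.962e+06 m/s = 2962 km/s.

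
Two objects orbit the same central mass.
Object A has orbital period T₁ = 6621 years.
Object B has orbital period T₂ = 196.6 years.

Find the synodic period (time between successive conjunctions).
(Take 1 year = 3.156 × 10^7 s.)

Convert to SI: T₁ = 6621 years = 2.08959e+11 s; T₂ = 196.6 years = 6.2047e+09 s.
T_syn = |T₁ · T₂ / (T₁ − T₂)|.
T_syn = |2.08959e+11 · 6.2047e+09 / (2.08959e+11 − 6.2047e+09)| s ≈ 6.395e+09 s = 202.6 years.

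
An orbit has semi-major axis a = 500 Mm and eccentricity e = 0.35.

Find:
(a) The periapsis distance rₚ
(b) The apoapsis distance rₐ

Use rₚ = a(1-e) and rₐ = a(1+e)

Convert to SI: a = 500 Mm = 5e+08 m.
(a) rₚ = a(1 − e) = 5e+08 · (1 − 0.35) = 5e+08 · 0.65 ≈ 3.25e+08 m = 325 Mm.
(b) rₐ = a(1 + e) = 5e+08 · (1 + 0.35) = 5e+08 · 1.35 ≈ 6.75e+08 m = 675 Mm.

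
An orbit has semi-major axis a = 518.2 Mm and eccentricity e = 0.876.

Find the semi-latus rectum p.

Convert to SI: a = 518.2 Mm = 5.182e+08 m.
p = a (1 − e²).
p = 5.182e+08 · (1 − (0.876)²) = 5.182e+08 · 0.232624 ≈ 1.205e+08 m = 120.5 Mm.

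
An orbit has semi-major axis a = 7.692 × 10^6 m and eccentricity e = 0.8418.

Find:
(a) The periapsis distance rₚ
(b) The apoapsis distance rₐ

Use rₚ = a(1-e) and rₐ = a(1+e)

(a) rₚ = a(1 − e) = 7.692e+06 · (1 − 0.8418) = 7.692e+06 · 0.1582 ≈ 1.217e+06 m = 1.217 × 10^6 m.
(b) rₐ = a(1 + e) = 7.692e+06 · (1 + 0.8418) = 7.692e+06 · 1.8418 ≈ 1.417e+07 m = 1.417 × 10^7 m.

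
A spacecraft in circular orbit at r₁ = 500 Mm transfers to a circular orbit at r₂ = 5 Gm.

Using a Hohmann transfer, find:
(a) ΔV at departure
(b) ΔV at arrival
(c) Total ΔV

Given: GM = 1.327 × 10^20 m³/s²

Convert to SI: r₁ = 500 Mm = 5e+08 m; r₂ = 5 Gm = 5e+09 m.
Transfer semi-major axis: a_t = (r₁ + r₂)/2 = (5e+08 + 5e+09)/2 = 2.75e+09 m.
Circular speeds: v₁ = √(GM/r₁) = 515170 m/s, v₂ = √(GM/r₂) = 162911 m/s.
Transfer speeds (vis-viva v² = GM(2/r − 1/a_t)): v₁ᵗ = 694655 m/s, v₂ᵗ = 69465.5 m/s.
(a) ΔV₁ = |v₁ᵗ − v₁| ≈ 1.795e+05 m/s = 179.5 km/s.
(b) ΔV₂ = |v₂ − v₂ᵗ| ≈ 9.345e+04 m/s = 93.45 km/s.
(c) ΔV_total = ΔV₁ + ΔV₂ ≈ 2.729e+05 m/s = 272.9 km/s.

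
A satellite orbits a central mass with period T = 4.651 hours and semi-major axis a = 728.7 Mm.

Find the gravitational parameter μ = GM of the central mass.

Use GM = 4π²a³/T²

Convert to SI: T = 4.651 hours = 16743.6 s; a = 728.7 Mm = 7.287e+08 m.
GM = 4π² · a³ / T².
GM = 4π² · (7.287e+08)³ / (16743.6)² m³/s² ≈ 5.449e+19 m³/s² = 5.449 × 10^19 m³/s².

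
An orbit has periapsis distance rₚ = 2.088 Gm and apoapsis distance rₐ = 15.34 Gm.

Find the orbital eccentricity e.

Convert to SI: rₚ = 2.088 Gm = 2.088e+09 m; rₐ = 15.34 Gm = 1.534e+10 m.
e = (rₐ − rₚ) / (rₐ + rₚ).
e = (1.534e+10 − 2.088e+09) / (1.534e+10 + 2.088e+09) = 1.3252e+10 / 1.7428e+10 ≈ 0.7604.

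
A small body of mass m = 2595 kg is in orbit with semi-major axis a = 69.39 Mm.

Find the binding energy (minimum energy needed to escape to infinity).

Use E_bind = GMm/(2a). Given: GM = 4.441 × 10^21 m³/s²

Convert to SI: a = 69.39 Mm = 6.939e+07 m.
Total orbital energy is E = −GMm/(2a); binding energy is E_bind = −E = GMm/(2a).
E_bind = 4.441e+21 · 2595 / (2 · 6.939e+07) J ≈ 8.304e+16 J = 83.04 PJ.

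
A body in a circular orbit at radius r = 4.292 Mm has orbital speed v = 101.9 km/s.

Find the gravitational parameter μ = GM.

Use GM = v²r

Convert to SI: r = 4.292 Mm = 4.292e+06 m; v = 101.9 km/s = 101900 m/s.
For a circular orbit v² = GM/r, so GM = v² · r.
GM = (101900)² · 4.292e+06 m³/s² ≈ 4.457e+16 m³/s² = 4.457 × 10^16 m³/s².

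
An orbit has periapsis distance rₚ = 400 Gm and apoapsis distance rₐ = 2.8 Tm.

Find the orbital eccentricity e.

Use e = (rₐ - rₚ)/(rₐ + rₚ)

Convert to SI: rₚ = 400 Gm = 4e+11 m; rₐ = 2.8 Tm = 2.8e+12 m.
e = (rₐ − rₚ) / (rₐ + rₚ).
e = (2.8e+12 − 4e+11) / (2.8e+12 + 4e+11) = 2.4e+12 / 3.2e+12 ≈ 0.75.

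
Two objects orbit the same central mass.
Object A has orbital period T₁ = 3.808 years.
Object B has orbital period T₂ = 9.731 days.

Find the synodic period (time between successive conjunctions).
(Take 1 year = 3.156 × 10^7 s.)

Convert to SI: T₁ = 3.808 years = 1.2018e+08 s; T₂ = 9.731 days = 840758 s.
T_syn = |T₁ · T₂ / (T₁ − T₂)|.
T_syn = |1.2018e+08 · 840758 / (1.2018e+08 − 840758)| s ≈ 8.467e+05 s = 9.8 days.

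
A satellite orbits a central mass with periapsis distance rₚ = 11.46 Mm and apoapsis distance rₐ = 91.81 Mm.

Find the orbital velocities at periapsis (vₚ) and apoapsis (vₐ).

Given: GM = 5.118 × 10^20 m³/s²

Convert to SI: rₚ = 11.46 Mm = 1.146e+07 m; rₐ = 91.81 Mm = 9.181e+07 m.
Use the vis-viva equation v² = GM(2/r − 1/a) with a = (rₚ + rₐ)/2 = (1.146e+07 + 9.181e+07)/2 = 5.1635e+07 m.
vₚ = √(GM · (2/rₚ − 1/a)) = √(5.118e+20 · (2/1.146e+07 − 1/5.1635e+07)) m/s ≈ 8.911e+06 m/s = 8911 km/s.
vₐ = √(GM · (2/rₐ − 1/a)) = √(5.118e+20 · (2/9.181e+07 − 1/5.1635e+07)) m/s ≈ 1.112e+06 m/s = 1112 km/s.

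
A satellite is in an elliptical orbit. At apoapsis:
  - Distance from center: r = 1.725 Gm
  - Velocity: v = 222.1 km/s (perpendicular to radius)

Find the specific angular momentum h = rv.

Convert to SI: r = 1.725 Gm = 1.725e+09 m; v = 222.1 km/s = 222100 m/s.
With v perpendicular to r, h = r · v.
h = 1.725e+09 · 222100 m²/s ≈ 3.831e+14 m²/s.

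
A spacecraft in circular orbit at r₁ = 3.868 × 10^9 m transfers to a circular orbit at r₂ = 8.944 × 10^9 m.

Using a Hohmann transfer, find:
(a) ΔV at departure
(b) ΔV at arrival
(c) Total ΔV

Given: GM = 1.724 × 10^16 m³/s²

Transfer semi-major axis: a_t = (r₁ + r₂)/2 = (3.868e+09 + 8.944e+09)/2 = 6.406e+09 m.
Circular speeds: v₁ = √(GM/r₁) = 2111.18 m/s, v₂ = √(GM/r₂) = 1388.36 m/s.
Transfer speeds (vis-viva v² = GM(2/r − 1/a_t)): v₁ᵗ = 2494.58 m/s, v₂ᵗ = 1078.83 m/s.
(a) ΔV₁ = |v₁ᵗ − v₁| ≈ 383.4 m/s = 383.4 m/s.
(b) ΔV₂ = |v₂ − v₂ᵗ| ≈ 309.5 m/s = 309.5 m/s.
(c) ΔV_total = ΔV₁ + ΔV₂ ≈ 692.9 m/s = 692.9 m/s.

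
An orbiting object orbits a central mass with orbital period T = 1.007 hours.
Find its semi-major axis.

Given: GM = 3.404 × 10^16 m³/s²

Convert to SI: T = 1.007 hours = 3625.2 s.
Invert Kepler's third law: a = (GM · T² / (4π²))^(1/3).
Substituting T = 3625.2 s and GM = 3.404e+16 m³/s²:
a = (3.404e+16 · (3625.2)² / (4π²))^(1/3) m
a ≈ 2.246e+07 m = 2.246 × 10^7 m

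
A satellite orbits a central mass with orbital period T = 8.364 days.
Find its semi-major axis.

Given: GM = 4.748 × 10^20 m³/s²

Convert to SI: T = 8.364 days = 722650 s.
Invert Kepler's third law: a = (GM · T² / (4π²))^(1/3).
Substituting T = 722650 s and GM = 4.748e+20 m³/s²:
a = (4.748e+20 · (722650)² / (4π²))^(1/3) m
a ≈ 1.845e+10 m = 18.45 Gm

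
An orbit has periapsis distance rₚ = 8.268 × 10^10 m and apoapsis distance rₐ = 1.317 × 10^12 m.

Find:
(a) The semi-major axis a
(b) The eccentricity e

(a) a = (rₚ + rₐ) / 2 = (8.268e+10 + 1.317e+12) / 2 ≈ 6.998e+11 m = 6.998 × 10^11 m.
(b) e = (rₐ − rₚ) / (rₐ + rₚ) = (1.317e+12 − 8.268e+10) / (1.317e+12 + 8.268e+10) ≈ 0.8819.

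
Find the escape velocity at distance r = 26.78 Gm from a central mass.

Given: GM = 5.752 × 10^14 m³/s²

Convert to SI: r = 26.78 Gm = 2.678e+10 m.
Escape velocity comes from setting total energy to zero: ½v² − GM/r = 0 ⇒ v_esc = √(2GM / r).
v_esc = √(2 · 5.752e+14 / 2.678e+10) m/s ≈ 207.3 m/s = 207.3 m/s.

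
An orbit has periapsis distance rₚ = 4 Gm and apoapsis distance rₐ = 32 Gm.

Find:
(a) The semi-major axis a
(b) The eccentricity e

Convert to SI: rₚ = 4 Gm = 4e+09 m; rₐ = 32 Gm = 3.2e+10 m.
(a) a = (rₚ + rₐ) / 2 = (4e+09 + 3.2e+10) / 2 ≈ 1.8e+10 m = 18 Gm.
(b) e = (rₐ − rₚ) / (rₐ + rₚ) = (3.2e+10 − 4e+09) / (3.2e+10 + 4e+09) ≈ 0.7778.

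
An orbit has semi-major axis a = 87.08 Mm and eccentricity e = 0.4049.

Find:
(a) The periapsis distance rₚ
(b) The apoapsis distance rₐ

Convert to SI: a = 87.08 Mm = 8.708e+07 m.
(a) rₚ = a(1 − e) = 8.708e+07 · (1 − 0.4049) = 8.708e+07 · 0.5951 ≈ 5.182e+07 m = 51.82 Mm.
(b) rₐ = a(1 + e) = 8.708e+07 · (1 + 0.4049) = 8.708e+07 · 1.4049 ≈ 1.223e+08 m = 122.3 Mm.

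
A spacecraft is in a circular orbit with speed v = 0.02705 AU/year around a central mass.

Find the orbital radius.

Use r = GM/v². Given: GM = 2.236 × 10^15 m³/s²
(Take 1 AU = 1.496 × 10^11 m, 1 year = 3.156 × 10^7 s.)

Convert to SI: v = 0.02705 AU/year = 128.222 m/s.
For a circular orbit, v² = GM / r, so r = GM / v².
r = 2.236e+15 / (128.222)² m ≈ 1.36e+11 m = 0.9091 AU.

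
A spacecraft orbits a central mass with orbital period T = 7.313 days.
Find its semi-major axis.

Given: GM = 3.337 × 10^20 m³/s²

Convert to SI: T = 7.313 days = 631843 s.
Invert Kepler's third law: a = (GM · T² / (4π²))^(1/3).
Substituting T = 631843 s and GM = 3.337e+20 m³/s²:
a = (3.337e+20 · (631843)² / (4π²))^(1/3) m
a ≈ 1.5e+10 m = 15 Gm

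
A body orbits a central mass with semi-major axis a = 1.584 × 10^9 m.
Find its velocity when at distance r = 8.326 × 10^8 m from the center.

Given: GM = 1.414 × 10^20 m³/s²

Vis-viva: v = √(GM · (2/r − 1/a)).
2/r − 1/a = 2/8.326e+08 − 1/1.584e+09 = 1.7708e-09 m⁻¹.
v = √(1.414e+20 · 1.7708e-09) m/s ≈ 5.004e+05 m/s = 500.4 km/s.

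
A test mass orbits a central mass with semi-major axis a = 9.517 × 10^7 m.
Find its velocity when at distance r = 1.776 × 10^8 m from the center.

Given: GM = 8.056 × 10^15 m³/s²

Vis-viva: v = √(GM · (2/r − 1/a)).
2/r − 1/a = 2/1.776e+08 − 1/9.517e+07 = 7.53748e-10 m⁻¹.
v = √(8.056e+15 · 7.53748e-10) m/s ≈ 2464 m/s = 2.464 km/s.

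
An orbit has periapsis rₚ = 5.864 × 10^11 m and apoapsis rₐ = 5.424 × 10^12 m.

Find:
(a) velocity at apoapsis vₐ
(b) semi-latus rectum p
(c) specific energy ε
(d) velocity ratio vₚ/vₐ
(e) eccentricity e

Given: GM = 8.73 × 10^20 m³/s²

(a) With a = (rₚ + rₐ)/2 = 3.0052e+12 m, vₐ = √(GM (2/rₐ − 1/a)) = √(8.73e+20 · (2/5.424e+12 − 1/3.0052e+12)) m/s ≈ 5604 m/s
(b) From a = (rₚ + rₐ)/2 = 3.0052e+12 m and e = (rₐ − rₚ)/(rₐ + rₚ) = 0.804872, p = a(1 − e²) = 3.0052e+12 · (1 − (0.804872)²) ≈ 1.058e+12 m
(c) With a = (rₚ + rₐ)/2 = 3.0052e+12 m, ε = −GM/(2a) = −8.73e+20/(2 · 3.0052e+12) J/kg ≈ -1.452e+08 J/kg
(d) Conservation of angular momentum (rₚvₚ = rₐvₐ) gives vₚ/vₐ = rₐ/rₚ = 5.424e+12/5.864e+11 ≈ 9.25
(e) e = (rₐ − rₚ)/(rₐ + rₚ) = (5.424e+12 − 5.864e+11)/(5.424e+12 + 5.864e+11) ≈ 0.8049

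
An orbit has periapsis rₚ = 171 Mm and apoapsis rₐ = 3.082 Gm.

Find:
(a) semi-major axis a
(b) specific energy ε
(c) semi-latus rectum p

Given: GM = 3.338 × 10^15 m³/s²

Convert to SI: rₚ = 171 Mm = 1.71e+08 m; rₐ = 3.082 Gm = 3.082e+09 m.
(a) a = (rₚ + rₐ)/2 = (1.71e+08 + 3.082e+09)/2 ≈ 1.626e+09 m
(b) With a = (rₚ + rₐ)/2 = 1.6265e+09 m, ε = −GM/(2a) = −3.338e+15/(2 · 1.6265e+09) J/kg ≈ -1.026e+06 J/kg
(c) From a = (rₚ + rₐ)/2 = 1.6265e+09 m and e = (rₐ − rₚ)/(rₐ + rₚ) = 0.894866, p = a(1 − e²) = 1.6265e+09 · (1 − (0.894866)²) ≈ 3.24e+08 m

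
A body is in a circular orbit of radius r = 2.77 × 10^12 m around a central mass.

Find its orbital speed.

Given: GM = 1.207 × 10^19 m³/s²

For a circular orbit, gravity supplies the centripetal force, so v = √(GM / r).
v = √(1.207e+19 / 2.77e+12) m/s ≈ 2087 m/s = 2.087 km/s.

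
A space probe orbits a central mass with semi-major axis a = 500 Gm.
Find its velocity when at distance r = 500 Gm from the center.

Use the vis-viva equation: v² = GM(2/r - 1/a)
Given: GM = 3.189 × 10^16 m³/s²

Convert to SI: a = 500 Gm = 5e+11 m; r = 500 Gm = 5e+11 m.
Vis-viva: v = √(GM · (2/r − 1/a)).
2/r − 1/a = 2/5e+11 − 1/5e+11 = 2e-12 m⁻¹.
v = √(3.189e+16 · 2e-12) m/s ≈ 252.5 m/s = 252.5 m/s.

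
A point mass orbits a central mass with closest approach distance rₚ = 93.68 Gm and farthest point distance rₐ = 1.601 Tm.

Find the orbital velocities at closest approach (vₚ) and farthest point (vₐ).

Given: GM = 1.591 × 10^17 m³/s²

Convert to SI: rₚ = 93.68 Gm = 9.368e+10 m; rₐ = 1.601 Tm = 1.601e+12 m.
Use the vis-viva equation v² = GM(2/r − 1/a) with a = (rₚ + rₐ)/2 = (9.368e+10 + 1.601e+12)/2 = 8.4734e+11 m.
vₚ = √(GM · (2/rₚ − 1/a)) = √(1.591e+17 · (2/9.368e+10 − 1/8.4734e+11)) m/s ≈ 1791 m/s = 1.791 km/s.
vₐ = √(GM · (2/rₐ − 1/a)) = √(1.591e+17 · (2/1.601e+12 − 1/8.4734e+11)) m/s ≈ 104.8 m/s = 104.8 m/s.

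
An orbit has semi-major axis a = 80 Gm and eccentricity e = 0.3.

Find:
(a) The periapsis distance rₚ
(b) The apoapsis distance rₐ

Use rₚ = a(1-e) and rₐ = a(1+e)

Convert to SI: a = 80 Gm = 8e+10 m.
(a) rₚ = a(1 − e) = 8e+10 · (1 − 0.3) = 8e+10 · 0.7 ≈ 5.6e+10 m = 56 Gm.
(b) rₐ = a(1 + e) = 8e+10 · (1 + 0.3) = 8e+10 · 1.3 ≈ 1.04e+11 m = 104 Gm.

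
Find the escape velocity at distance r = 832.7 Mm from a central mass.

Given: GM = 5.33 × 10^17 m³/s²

Convert to SI: r = 832.7 Mm = 8.327e+08 m.
Escape velocity comes from setting total energy to zero: ½v² − GM/r = 0 ⇒ v_esc = √(2GM / r).
v_esc = √(2 · 5.33e+17 / 8.327e+08) m/s ≈ 3.578e+04 m/s = 35.78 km/s.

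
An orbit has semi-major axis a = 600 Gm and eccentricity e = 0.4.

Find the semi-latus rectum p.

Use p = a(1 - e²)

Convert to SI: a = 600 Gm = 6e+11 m.
p = a (1 − e²).
p = 6e+11 · (1 − (0.4)²) = 6e+11 · 0.84 ≈ 5.04e+11 m = 504 Gm.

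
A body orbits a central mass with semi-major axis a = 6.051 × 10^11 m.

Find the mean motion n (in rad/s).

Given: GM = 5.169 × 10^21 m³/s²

n = √(GM / a³).
n = √(5.169e+21 / (6.051e+11)³) rad/s ≈ 1.527e-07 rad/s.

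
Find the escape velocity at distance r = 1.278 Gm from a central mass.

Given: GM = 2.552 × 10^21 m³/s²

Convert to SI: r = 1.278 Gm = 1.278e+09 m.
Escape velocity comes from setting total energy to zero: ½v² − GM/r = 0 ⇒ v_esc = √(2GM / r).
v_esc = √(2 · 2.552e+21 / 1.278e+09) m/s ≈ 1.998e+06 m/s = 1998 km/s.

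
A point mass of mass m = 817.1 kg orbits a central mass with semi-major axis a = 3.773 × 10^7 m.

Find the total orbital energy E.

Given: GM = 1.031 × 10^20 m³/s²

E = −GMm / (2a).
E = −1.031e+20 · 817.1 / (2 · 3.773e+07) J ≈ -1.116e+15 J = -1.116 PJ.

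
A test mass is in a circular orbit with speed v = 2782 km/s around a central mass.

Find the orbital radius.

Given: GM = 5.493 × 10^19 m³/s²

Convert to SI: v = 2782 km/s = 2.782e+06 m/s.
For a circular orbit, v² = GM / r, so r = GM / v².
r = 5.493e+19 / (2.782e+06)² m ≈ 7.097e+06 m = 7.097 × 10^6 m.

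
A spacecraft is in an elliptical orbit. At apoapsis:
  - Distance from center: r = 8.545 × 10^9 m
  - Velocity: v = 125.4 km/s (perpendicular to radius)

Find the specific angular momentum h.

Convert to SI: v = 125.4 km/s = 125400 m/s.
With v perpendicular to r, h = r · v.
h = 8.545e+09 · 125400 m²/s ≈ 1.072e+15 m²/s.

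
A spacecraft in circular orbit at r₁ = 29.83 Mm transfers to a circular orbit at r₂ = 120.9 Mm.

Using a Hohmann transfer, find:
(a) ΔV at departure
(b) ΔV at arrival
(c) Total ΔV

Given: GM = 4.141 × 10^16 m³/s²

Convert to SI: r₁ = 29.83 Mm = 2.983e+07 m; r₂ = 120.9 Mm = 1.209e+08 m.
Transfer semi-major axis: a_t = (r₁ + r₂)/2 = (2.983e+07 + 1.209e+08)/2 = 7.5365e+07 m.
Circular speeds: v₁ = √(GM/r₁) = 37258.6 m/s, v₂ = √(GM/r₂) = 18507.1 m/s.
Transfer speeds (vis-viva v² = GM(2/r − 1/a_t)): v₁ᵗ = 47190.5 m/s, v₂ᵗ = 11643.4 m/s.
(a) ΔV₁ = |v₁ᵗ − v₁| ≈ 9932 m/s = 9.932 km/s.
(b) ΔV₂ = |v₂ − v₂ᵗ| ≈ 6864 m/s = 6.864 km/s.
(c) ΔV_total = ΔV₁ + ΔV₂ ≈ 1.68e+04 m/s = 16.8 km/s.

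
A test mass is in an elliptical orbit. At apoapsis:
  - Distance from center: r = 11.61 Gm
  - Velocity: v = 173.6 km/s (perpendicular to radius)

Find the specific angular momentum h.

Convert to SI: r = 11.61 Gm = 1.161e+10 m; v = 173.6 km/s = 173600 m/s.
With v perpendicular to r, h = r · v.
h = 1.161e+10 · 173600 m²/s ≈ 2.015e+15 m²/s.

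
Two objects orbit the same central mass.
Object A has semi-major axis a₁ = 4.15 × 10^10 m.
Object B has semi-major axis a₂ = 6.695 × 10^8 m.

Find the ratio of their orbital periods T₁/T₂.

From Kepler's third law, (T₁/T₂)² = (a₁/a₂)³, so T₁/T₂ = (a₁/a₂)^(3/2).
a₁/a₂ = 4.15e+10 / 6.695e+08 = 61.9866.
T₁/T₂ = (61.9866)^(3/2) ≈ 488.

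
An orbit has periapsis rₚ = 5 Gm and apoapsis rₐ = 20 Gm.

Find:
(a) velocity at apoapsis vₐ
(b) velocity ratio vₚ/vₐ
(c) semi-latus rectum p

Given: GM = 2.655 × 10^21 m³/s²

Convert to SI: rₚ = 5 Gm = 5e+09 m; rₐ = 20 Gm = 2e+10 m.
(a) With a = (rₚ + rₐ)/2 = 1.25e+10 m, vₐ = √(GM (2/rₐ − 1/a)) = √(2.655e+21 · (2/2e+10 − 1/1.25e+10)) m/s ≈ 2.304e+05 m/s
(b) Conservation of angular momentum (rₚvₚ = rₐvₐ) gives vₚ/vₐ = rₐ/rₚ = 2e+10/5e+09 ≈ 4
(c) From a = (rₚ + rₐ)/2 = 1.25e+10 m and e = (rₐ − rₚ)/(rₐ + rₚ) = 0.6, p = a(1 − e²) = 1.25e+10 · (1 − (0.6)²) ≈ 8e+09 m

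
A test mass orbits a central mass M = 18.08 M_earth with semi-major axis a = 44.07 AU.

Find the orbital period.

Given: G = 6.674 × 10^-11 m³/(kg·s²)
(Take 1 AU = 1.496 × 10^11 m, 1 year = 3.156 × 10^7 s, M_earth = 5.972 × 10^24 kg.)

Convert to SI: a = 44.07 AU = 6.59287e+12 m; M = 18.08 M_earth = 1.07974e+26 kg.
GM = G · M = 6.674e-11 · 1.07974e+26 = 7.20617e+15 m³/s².
Kepler's third law: T = 2π √(a³ / GM).
Substituting a = 6.59287e+12 m and GM = 7.20617e+15 m³/s²:
T = 2π √((6.59287e+12)³ / 7.20617e+15) s
T ≈ 1.253e+12 s = 3.97e+04 years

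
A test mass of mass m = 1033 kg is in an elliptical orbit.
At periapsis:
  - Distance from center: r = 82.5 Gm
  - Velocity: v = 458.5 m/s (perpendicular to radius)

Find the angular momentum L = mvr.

Convert to SI: r = 82.5 Gm = 8.25e+10 m.
Since v is perpendicular to r, L = m · v · r.
L = 1033 · 458.5 · 8.25e+10 kg·m²/s ≈ 3.907e+16 kg·m²/s.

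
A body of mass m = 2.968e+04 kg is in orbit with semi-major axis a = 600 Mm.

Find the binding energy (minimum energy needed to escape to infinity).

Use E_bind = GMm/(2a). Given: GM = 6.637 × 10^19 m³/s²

Convert to SI: a = 600 Mm = 6e+08 m.
Total orbital energy is E = −GMm/(2a); binding energy is E_bind = −E = GMm/(2a).
E_bind = 6.637e+19 · 2.968e+04 / (2 · 6e+08) J ≈ 1.642e+15 J = 1.642 PJ.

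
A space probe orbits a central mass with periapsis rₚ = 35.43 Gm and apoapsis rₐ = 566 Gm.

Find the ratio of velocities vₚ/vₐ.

Convert to SI: rₚ = 35.43 Gm = 3.543e+10 m; rₐ = 566 Gm = 5.66e+11 m.
Conservation of angular momentum gives rₚvₚ = rₐvₐ, so vₚ/vₐ = rₐ/rₚ.
vₚ/vₐ = 5.66e+11 / 3.543e+10 ≈ 15.98.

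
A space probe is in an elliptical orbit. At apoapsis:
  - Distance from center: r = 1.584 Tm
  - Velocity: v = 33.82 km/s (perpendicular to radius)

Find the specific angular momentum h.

Convert to SI: r = 1.584 Tm = 1.584e+12 m; v = 33.82 km/s = 33820 m/s.
With v perpendicular to r, h = r · v.
h = 1.584e+12 · 33820 m²/s ≈ 5.357e+16 m²/s.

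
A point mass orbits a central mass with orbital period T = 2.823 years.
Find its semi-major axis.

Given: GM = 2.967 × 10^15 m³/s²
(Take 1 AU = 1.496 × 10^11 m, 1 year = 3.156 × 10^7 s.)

Convert to SI: T = 2.823 years = 8.90939e+07 s.
Invert Kepler's third law: a = (GM · T² / (4π²))^(1/3).
Substituting T = 8.90939e+07 s and GM = 2.967e+15 m³/s²:
a = (2.967e+15 · (8.90939e+07)² / (4π²))^(1/3) m
a ≈ 8.418e+09 m = 0.05627 AU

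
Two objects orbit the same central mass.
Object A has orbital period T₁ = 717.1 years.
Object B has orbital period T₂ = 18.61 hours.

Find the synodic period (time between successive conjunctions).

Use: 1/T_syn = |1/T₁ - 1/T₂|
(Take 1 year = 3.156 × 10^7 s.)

Convert to SI: T₁ = 717.1 years = 2.26317e+10 s; T₂ = 18.61 hours = 66996 s.
T_syn = |T₁ · T₂ / (T₁ − T₂)|.
T_syn = |2.26317e+10 · 66996 / (2.26317e+10 − 66996)| s ≈ 6.7e+04 s = 18.61 hours.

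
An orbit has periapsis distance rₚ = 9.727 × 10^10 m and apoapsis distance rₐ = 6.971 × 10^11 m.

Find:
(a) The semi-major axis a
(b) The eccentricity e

(a) a = (rₚ + rₐ) / 2 = (9.727e+10 + 6.971e+11) / 2 ≈ 3.972e+11 m = 3.972 × 10^11 m.
(b) e = (rₐ − rₚ) / (rₐ + rₚ) = (6.971e+11 − 9.727e+10) / (6.971e+11 + 9.727e+10) ≈ 0.7551.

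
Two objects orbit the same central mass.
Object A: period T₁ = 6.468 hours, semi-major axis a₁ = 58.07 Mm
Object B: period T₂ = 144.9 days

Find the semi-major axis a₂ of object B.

Convert to SI: T₁ = 6.468 hours = 23284.8 s; a₁ = 58.07 Mm = 5.807e+07 m; T₂ = 144.9 days = 1.25194e+07 s.
Kepler's third law: (T₁/T₂)² = (a₁/a₂)³ ⇒ a₂ = a₁ · (T₂/T₁)^(2/3).
T₂/T₁ = 1.25194e+07 / 23284.8 = 537.662.
a₂ = 5.807e+07 · (537.662)^(2/3) m ≈ 3.84e+09 m = 3.84 Gm.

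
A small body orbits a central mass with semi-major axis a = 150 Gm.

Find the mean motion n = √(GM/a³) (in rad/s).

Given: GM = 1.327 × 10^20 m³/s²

Convert to SI: a = 150 Gm = 1.5e+11 m.
n = √(GM / a³).
n = √(1.327e+20 / (1.5e+11)³) rad/s ≈ 1.983e-07 rad/s.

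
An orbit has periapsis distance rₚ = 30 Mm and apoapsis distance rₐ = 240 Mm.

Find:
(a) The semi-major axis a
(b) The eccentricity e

Convert to SI: rₚ = 30 Mm = 3e+07 m; rₐ = 240 Mm = 2.4e+08 m.
(a) a = (rₚ + rₐ) / 2 = (3e+07 + 2.4e+08) / 2 ≈ 1.35e+08 m = 135 Mm.
(b) e = (rₐ − rₚ) / (rₐ + rₚ) = (2.4e+08 − 3e+07) / (2.4e+08 + 3e+07) ≈ 0.7778.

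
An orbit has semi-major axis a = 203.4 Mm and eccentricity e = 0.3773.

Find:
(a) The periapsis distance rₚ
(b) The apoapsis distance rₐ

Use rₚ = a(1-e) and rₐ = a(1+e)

Convert to SI: a = 203.4 Mm = 2.034e+08 m.
(a) rₚ = a(1 − e) = 2.034e+08 · (1 − 0.3773) = 2.034e+08 · 0.6227 ≈ 1.267e+08 m = 126.7 Mm.
(b) rₐ = a(1 + e) = 2.034e+08 · (1 + 0.3773) = 2.034e+08 · 1.3773 ≈ 2.801e+08 m = 280.1 Mm.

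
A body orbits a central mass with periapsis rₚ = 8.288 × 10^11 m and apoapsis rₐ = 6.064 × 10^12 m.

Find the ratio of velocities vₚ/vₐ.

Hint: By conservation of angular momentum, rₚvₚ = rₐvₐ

Conservation of angular momentum gives rₚvₚ = rₐvₐ, so vₚ/vₐ = rₐ/rₚ.
vₚ/vₐ = 6.064e+12 / 8.288e+11 ≈ 7.317.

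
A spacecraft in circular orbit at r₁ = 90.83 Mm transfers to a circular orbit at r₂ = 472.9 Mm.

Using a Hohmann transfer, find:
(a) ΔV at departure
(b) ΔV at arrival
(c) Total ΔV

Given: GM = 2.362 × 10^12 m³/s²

Convert to SI: r₁ = 90.83 Mm = 9.083e+07 m; r₂ = 472.9 Mm = 4.729e+08 m.
Transfer semi-major axis: a_t = (r₁ + r₂)/2 = (9.083e+07 + 4.729e+08)/2 = 2.81865e+08 m.
Circular speeds: v₁ = √(GM/r₁) = 161.259 m/s, v₂ = √(GM/r₂) = 70.6733 m/s.
Transfer speeds (vis-viva v² = GM(2/r − 1/a_t)): v₁ᵗ = 208.876 m/s, v₂ᵗ = 40.1189 m/s.
(a) ΔV₁ = |v₁ᵗ − v₁| ≈ 47.62 m/s = 47.62 m/s.
(b) ΔV₂ = |v₂ − v₂ᵗ| ≈ 30.55 m/s = 30.55 m/s.
(c) ΔV_total = ΔV₁ + ΔV₂ ≈ 78.17 m/s = 78.17 m/s.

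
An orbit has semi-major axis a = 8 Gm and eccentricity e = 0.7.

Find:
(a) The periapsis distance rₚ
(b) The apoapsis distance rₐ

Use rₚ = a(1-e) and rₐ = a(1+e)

Convert to SI: a = 8 Gm = 8e+09 m.
(a) rₚ = a(1 − e) = 8e+09 · (1 − 0.7) = 8e+09 · 0.3 ≈ 2.4e+09 m = 2.4 Gm.
(b) rₐ = a(1 + e) = 8e+09 · (1 + 0.7) = 8e+09 · 1.7 ≈ 1.36e+10 m = 13.6 Gm.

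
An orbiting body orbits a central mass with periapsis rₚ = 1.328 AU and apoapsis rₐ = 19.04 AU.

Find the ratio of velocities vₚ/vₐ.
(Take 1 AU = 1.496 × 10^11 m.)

Convert to SI: rₚ = 1.328 AU = 1.98669e+11 m; rₐ = 19.04 AU = 2.84838e+12 m.
Conservation of angular momentum gives rₚvₚ = rₐvₐ, so vₚ/vₐ = rₐ/rₚ.
vₚ/vₐ = 2.84838e+12 / 1.98669e+11 ≈ 14.34.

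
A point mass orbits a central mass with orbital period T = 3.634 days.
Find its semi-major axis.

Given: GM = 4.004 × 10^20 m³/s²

Convert to SI: T = 3.634 days = 313978 s.
Invert Kepler's third law: a = (GM · T² / (4π²))^(1/3).
Substituting T = 313978 s and GM = 4.004e+20 m³/s²:
a = (4.004e+20 · (313978)² / (4π²))^(1/3) m
a ≈ 9.999e+09 m = 9.999 Gm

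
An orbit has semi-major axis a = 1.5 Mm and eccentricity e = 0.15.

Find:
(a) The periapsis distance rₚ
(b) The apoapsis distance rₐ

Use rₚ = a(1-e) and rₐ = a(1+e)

Convert to SI: a = 1.5 Mm = 1.5e+06 m.
(a) rₚ = a(1 − e) = 1.5e+06 · (1 − 0.15) = 1.5e+06 · 0.85 ≈ 1.275e+06 m = 1.275 Mm.
(b) rₐ = a(1 + e) = 1.5e+06 · (1 + 0.15) = 1.5e+06 · 1.15 ≈ 1.725e+06 m = 1.725 Mm.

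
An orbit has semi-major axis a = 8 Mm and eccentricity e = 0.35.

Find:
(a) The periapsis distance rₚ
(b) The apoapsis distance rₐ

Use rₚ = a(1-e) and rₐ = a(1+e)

Convert to SI: a = 8 Mm = 8e+06 m.
(a) rₚ = a(1 − e) = 8e+06 · (1 − 0.35) = 8e+06 · 0.65 ≈ 5.2e+06 m = 5.2 Mm.
(b) rₐ = a(1 + e) = 8e+06 · (1 + 0.35) = 8e+06 · 1.35 ≈ 1.08e+07 m = 10.8 Mm.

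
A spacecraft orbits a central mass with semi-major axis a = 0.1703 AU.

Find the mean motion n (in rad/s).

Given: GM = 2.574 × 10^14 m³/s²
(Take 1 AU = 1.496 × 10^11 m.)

Convert to SI: a = 0.1703 AU = 2.54769e+10 m.
n = √(GM / a³).
n = √(2.574e+14 / (2.54769e+10)³) rad/s ≈ 3.945e-09 rad/s.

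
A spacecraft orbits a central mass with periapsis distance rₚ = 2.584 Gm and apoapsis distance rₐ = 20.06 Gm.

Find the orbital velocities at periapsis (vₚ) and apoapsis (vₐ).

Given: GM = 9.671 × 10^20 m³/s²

Convert to SI: rₚ = 2.584 Gm = 2.584e+09 m; rₐ = 20.06 Gm = 2.006e+10 m.
Use the vis-viva equation v² = GM(2/r − 1/a) with a = (rₚ + rₐ)/2 = (2.584e+09 + 2.006e+10)/2 = 1.1322e+10 m.
vₚ = √(GM · (2/rₚ − 1/a)) = √(9.671e+20 · (2/2.584e+09 − 1/1.1322e+10)) m/s ≈ 8.143e+05 m/s = 814.3 km/s.
vₐ = √(GM · (2/rₐ − 1/a)) = √(9.671e+20 · (2/2.006e+10 − 1/1.1322e+10)) m/s ≈ 1.049e+05 m/s = 104.9 km/s.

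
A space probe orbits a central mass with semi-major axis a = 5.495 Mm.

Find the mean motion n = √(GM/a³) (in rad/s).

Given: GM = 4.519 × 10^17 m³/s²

Convert to SI: a = 5.495 Mm = 5.495e+06 m.
n = √(GM / a³).
n = √(4.519e+17 / (5.495e+06)³) rad/s ≈ 0.05219 rad/s.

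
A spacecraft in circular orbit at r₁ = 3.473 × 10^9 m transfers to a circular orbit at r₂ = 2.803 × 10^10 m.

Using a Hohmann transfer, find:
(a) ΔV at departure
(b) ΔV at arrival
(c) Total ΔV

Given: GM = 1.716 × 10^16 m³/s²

Transfer semi-major axis: a_t = (r₁ + r₂)/2 = (3.473e+09 + 2.803e+10)/2 = 1.57515e+10 m.
Circular speeds: v₁ = √(GM/r₁) = 2222.83 m/s, v₂ = √(GM/r₂) = 782.433 m/s.
Transfer speeds (vis-viva v² = GM(2/r − 1/a_t)): v₁ᵗ = 2965.22 m/s, v₂ᵗ = 367.399 m/s.
(a) ΔV₁ = |v₁ᵗ − v₁| ≈ 742.4 m/s = 742.4 m/s.
(b) ΔV₂ = |v₂ − v₂ᵗ| ≈ 415 m/s = 415 m/s.
(c) ΔV_total = ΔV₁ + ΔV₂ ≈ 1157 m/s = 1.157 km/s.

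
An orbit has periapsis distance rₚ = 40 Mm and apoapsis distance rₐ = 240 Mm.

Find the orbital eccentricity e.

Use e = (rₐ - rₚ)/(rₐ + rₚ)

Convert to SI: rₚ = 40 Mm = 4e+07 m; rₐ = 240 Mm = 2.4e+08 m.
e = (rₐ − rₚ) / (rₐ + rₚ).
e = (2.4e+08 − 4e+07) / (2.4e+08 + 4e+07) = 2e+08 / 2.8e+08 ≈ 0.7143.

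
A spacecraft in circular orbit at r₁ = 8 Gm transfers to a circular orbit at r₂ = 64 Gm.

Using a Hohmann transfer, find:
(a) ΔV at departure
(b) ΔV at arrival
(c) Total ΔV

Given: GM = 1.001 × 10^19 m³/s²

Convert to SI: r₁ = 8 Gm = 8e+09 m; r₂ = 64 Gm = 6.4e+10 m.
Transfer semi-major axis: a_t = (r₁ + r₂)/2 = (8e+09 + 6.4e+10)/2 = 3.6e+10 m.
Circular speeds: v₁ = √(GM/r₁) = 35373 m/s, v₂ = √(GM/r₂) = 12506.2 m/s.
Transfer speeds (vis-viva v² = GM(2/r − 1/a_t)): v₁ᵗ = 47164 m/s, v₂ᵗ = 5895.5 m/s.
(a) ΔV₁ = |v₁ᵗ − v₁| ≈ 1.179e+04 m/s = 11.79 km/s.
(b) ΔV₂ = |v₂ − v₂ᵗ| ≈ 6611 m/s = 6.611 km/s.
(c) ΔV_total = ΔV₁ + ΔV₂ ≈ 1.84e+04 m/s = 18.4 km/s.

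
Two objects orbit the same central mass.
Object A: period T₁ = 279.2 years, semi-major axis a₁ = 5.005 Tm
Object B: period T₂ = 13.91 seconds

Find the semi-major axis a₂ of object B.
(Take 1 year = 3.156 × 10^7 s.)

Convert to SI: T₁ = 279.2 years = 8.81155e+09 s; a₁ = 5.005 Tm = 5.005e+12 m.
Kepler's third law: (T₁/T₂)² = (a₁/a₂)³ ⇒ a₂ = a₁ · (T₂/T₁)^(2/3).
T₂/T₁ = 13.91 / 8.81155e+09 = 1.57861e-09.
a₂ = 5.005e+12 · (1.57861e-09)^(2/3) m ≈ 6.786e+06 m = 6.786 Mm.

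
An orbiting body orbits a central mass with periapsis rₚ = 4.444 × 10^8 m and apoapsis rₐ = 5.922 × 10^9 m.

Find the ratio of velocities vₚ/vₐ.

Conservation of angular momentum gives rₚvₚ = rₐvₐ, so vₚ/vₐ = rₐ/rₚ.
vₚ/vₐ = 5.922e+09 / 4.444e+08 ≈ 13.33.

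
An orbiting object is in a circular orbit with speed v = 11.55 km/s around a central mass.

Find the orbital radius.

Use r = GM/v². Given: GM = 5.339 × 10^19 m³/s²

Convert to SI: v = 11.55 km/s = 11550 m/s.
For a circular orbit, v² = GM / r, so r = GM / v².
r = 5.339e+19 / (11550)² m ≈ 4.002e+11 m = 400.2 Gm.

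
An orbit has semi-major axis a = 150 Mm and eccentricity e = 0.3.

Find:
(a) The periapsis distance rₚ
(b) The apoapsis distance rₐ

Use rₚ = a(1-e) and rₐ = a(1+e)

Convert to SI: a = 150 Mm = 1.5e+08 m.
(a) rₚ = a(1 − e) = 1.5e+08 · (1 − 0.3) = 1.5e+08 · 0.7 ≈ 1.05e+08 m = 105 Mm.
(b) rₐ = a(1 + e) = 1.5e+08 · (1 + 0.3) = 1.5e+08 · 1.3 ≈ 1.95e+08 m = 195 Mm.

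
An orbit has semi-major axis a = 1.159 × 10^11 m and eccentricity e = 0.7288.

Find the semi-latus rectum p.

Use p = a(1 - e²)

p = a (1 − e²).
p = 1.159e+11 · (1 − (0.7288)²) = 1.159e+11 · 0.468851 ≈ 5.434e+10 m = 5.434 × 10^10 m.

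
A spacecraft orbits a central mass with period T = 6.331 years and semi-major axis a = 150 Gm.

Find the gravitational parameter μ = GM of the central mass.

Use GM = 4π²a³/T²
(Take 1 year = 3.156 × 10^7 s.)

Convert to SI: T = 6.331 years = 1.99806e+08 s; a = 150 Gm = 1.5e+11 m.
GM = 4π² · a³ / T².
GM = 4π² · (1.5e+11)³ / (1.99806e+08)² m³/s² ≈ 3.337e+18 m³/s² = 3.337 × 10^18 m³/s².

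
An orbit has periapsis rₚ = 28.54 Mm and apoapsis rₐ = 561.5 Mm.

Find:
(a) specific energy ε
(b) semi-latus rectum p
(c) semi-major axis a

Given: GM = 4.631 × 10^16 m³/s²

Convert to SI: rₚ = 28.54 Mm = 2.854e+07 m; rₐ = 561.5 Mm = 5.615e+08 m.
(a) With a = (rₚ + rₐ)/2 = 2.9502e+08 m, ε = −GM/(2a) = −4.631e+16/(2 · 2.9502e+08) J/kg ≈ -7.849e+07 J/kg
(b) From a = (rₚ + rₐ)/2 = 2.9502e+08 m and e = (rₐ − rₚ)/(rₐ + rₚ) = 0.903261, p = a(1 − e²) = 2.9502e+08 · (1 − (0.903261)²) ≈ 5.432e+07 m
(c) a = (rₚ + rₐ)/2 = (2.854e+07 + 5.615e+08)/2 ≈ 2.95e+08 m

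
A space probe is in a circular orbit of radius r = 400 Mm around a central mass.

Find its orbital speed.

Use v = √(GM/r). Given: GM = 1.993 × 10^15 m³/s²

Convert to SI: r = 400 Mm = 4e+08 m.
For a circular orbit, gravity supplies the centripetal force, so v = √(GM / r).
v = √(1.993e+15 / 4e+08) m/s ≈ 2232 m/s = 2.232 km/s.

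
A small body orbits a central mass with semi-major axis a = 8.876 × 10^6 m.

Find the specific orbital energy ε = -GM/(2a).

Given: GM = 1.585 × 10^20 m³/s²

ε = −GM / (2a).
ε = −1.585e+20 / (2 · 8.876e+06) J/kg ≈ -8.929e+12 J/kg = -8929 GJ/kg.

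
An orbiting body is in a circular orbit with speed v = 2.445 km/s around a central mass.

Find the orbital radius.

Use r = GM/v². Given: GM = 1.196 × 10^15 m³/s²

Convert to SI: v = 2.445 km/s = 2445 m/s.
For a circular orbit, v² = GM / r, so r = GM / v².
r = 1.196e+15 / (2445)² m ≈ 2.001e+08 m = 200.1 Mm.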